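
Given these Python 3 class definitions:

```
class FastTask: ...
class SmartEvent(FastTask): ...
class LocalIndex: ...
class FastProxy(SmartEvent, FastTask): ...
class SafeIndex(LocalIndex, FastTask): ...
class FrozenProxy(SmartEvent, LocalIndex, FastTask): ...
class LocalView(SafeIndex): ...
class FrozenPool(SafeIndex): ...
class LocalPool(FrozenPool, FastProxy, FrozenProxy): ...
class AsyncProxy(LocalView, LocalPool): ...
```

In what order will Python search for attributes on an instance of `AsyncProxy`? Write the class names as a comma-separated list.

L[AsyncProxy] = AsyncProxy + merge(L[LocalView], L[LocalPool], [LocalView LocalPool])
  take LocalView:  [LocalView SafeIndex LocalIndex FastTask object] + [LocalPool FrozenPool SafeIndex FastProxy FrozenProxy SmartEvent LocalIndex FastTask object] + [LocalView LocalPool]
  take LocalPool:  [SafeIndex LocalIndex FastTask object] + [LocalPool FrozenPool SafeIndex FastProxy FrozenProxy SmartEvent LocalIndex FastTask object] + [LocalPool]
  take FrozenPool:  [SafeIndex LocalIndex FastTask object] + [FrozenPool SafeIndex FastProxy FrozenProxy SmartEvent LocalIndex FastTask object]
  take SafeIndex:  [SafeIndex LocalIndex FastTask object] + [SafeIndex FastProxy FrozenProxy SmartEvent LocalIndex FastTask object]
  take FastProxy:  [LocalIndex FastTask object] + [FastProxy FrozenProxy SmartEvent LocalIndex FastTask object]
  take FrozenProxy:  [LocalIndex FastTask object] + [FrozenProxy SmartEvent LocalIndex FastTask object]
  take SmartEvent:  [LocalIndex FastTask object] + [SmartEvent LocalIndex FastTask object]
  take LocalIndex:  [LocalIndex FastTask object] + [LocalIndex FastTask object]
  take FastTask:  [FastTask object] + [FastTask object]
  take object:  [object] + [object]

AsyncProxy, LocalView, LocalPool, FrozenPool, SafeIndex, FastProxy, FrozenProxy, SmartEvent, LocalIndex, FastTask, object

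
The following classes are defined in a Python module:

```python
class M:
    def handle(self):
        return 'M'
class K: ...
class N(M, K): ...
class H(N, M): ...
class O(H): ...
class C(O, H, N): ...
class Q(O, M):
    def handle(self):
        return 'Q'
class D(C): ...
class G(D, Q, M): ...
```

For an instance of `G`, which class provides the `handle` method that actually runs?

L[G] = G + merge(L[D], L[Q], L[M], [D Q M])
  take D:  [D C O H N M K object] + [Q O H N M K object] + [M object] + [D Q M]
  take C:  [C O H N M K object] + [Q O H N M K object] + [M object] + [Q M]
  take Q:  [O H N M K object] + [Q O H N M K object] + [M object] + [Q M]
  take O:  [O H N M K object] + [O H N M K object] + [M object] + [M]
  take H:  [H N M K object] + [H N M K object] + [M object] + [M]
  take N:  [N M K object] + [N M K object] + [M object] + [M]
  take M:  [M K object] + [M K object] + [M object] + [M]
  take K:  [K object] + [K object] + [object]
  take object:  [object] + [object] + [object]
MRO: G D C Q O H N M K object
handle is defined in: M, Q. First along the MRO is Q.

Q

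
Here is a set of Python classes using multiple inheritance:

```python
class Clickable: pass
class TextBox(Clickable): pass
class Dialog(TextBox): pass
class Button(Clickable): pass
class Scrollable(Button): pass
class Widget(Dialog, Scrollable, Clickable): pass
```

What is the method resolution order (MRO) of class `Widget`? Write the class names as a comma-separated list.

Widget, Dialog, TextBox, Scrollable, Button, Clickable, object

L[Widget] = Widget + merge(L[Dialog], L[Scrollable], L[Clickable], [Dialog Scrollable Clickable])
  take Dialog:  [Dialog TextBox Clickable object] + [Scrollable Button Clickable object] + [Clickable object] + [Dialog Scrollable Clickable]
  take TextBox:  [TextBox Clickable object] + [Scrollable Button Clickable object] + [Clickable object] + [Scrollable Clickable]
  take Scrollable:  [Clickable object] + [Scrollable Button Clickable object] + [Clickable object] + [Scrollable Clickable]
  take Button:  [Clickable object] + [Button Clickable object] + [Clickable object] + [Clickable]
  take Clickable:  [Clickable object] + [Clickable object] + [Clickable object] + [Clickable]
  take object:  [object] + [object] + [object]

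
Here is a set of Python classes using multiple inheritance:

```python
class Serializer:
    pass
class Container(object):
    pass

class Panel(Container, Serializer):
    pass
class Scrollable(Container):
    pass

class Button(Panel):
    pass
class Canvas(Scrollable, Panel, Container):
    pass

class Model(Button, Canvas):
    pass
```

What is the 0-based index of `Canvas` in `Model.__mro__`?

2

L[Model] = Model + merge(L[Button], L[Canvas], [Button Canvas])
  take Button:  [Button Panel Container Serializer object] + [Canvas Scrollable Panel Container Serializer object] + [Button Canvas]
  take Canvas:  [Panel Container Serializer object] + [Canvas Scrollable Panel Container Serializer object] + [Canvas]
  take Scrollable:  [Panel Container Serializer object] + [Scrollable Panel Container Serializer object]
  take Panel:  [Panel Container Serializer object] + [Panel Container Serializer object]
  take Container:  [Container Serializer object] + [Container Serializer object]
  take Serializer:  [Serializer object] + [Serializer object]
  take object:  [object] + [object]
MRO: Model Button Canvas Scrollable Panel Container Serializer object
Canvas sits at index 2.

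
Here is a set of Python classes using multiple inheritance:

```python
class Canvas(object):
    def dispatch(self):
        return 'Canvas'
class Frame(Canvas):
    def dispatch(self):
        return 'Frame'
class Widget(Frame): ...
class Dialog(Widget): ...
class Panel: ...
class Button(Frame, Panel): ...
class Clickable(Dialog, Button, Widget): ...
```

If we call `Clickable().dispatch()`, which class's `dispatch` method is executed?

L[Clickable] = Clickable + merge(L[Dialog], L[Button], L[Widget], [Dialog Button Widget])
  take Dialog:  [Dialog Widget Frame Canvas object] + [Button Frame Canvas Panel object] + [Widget Frame Canvas object] + [Dialog Button Widget]
  take Button:  [Widget Frame Canvas object] + [Button Frame Canvas Panel object] + [Widget Frame Canvas object] + [Button Widget]
  take Widget:  [Widget Frame Canvas object] + [Frame Canvas Panel object] + [Widget Frame Canvas object] + [Widget]
  take Frame:  [Frame Canvas object] + [Frame Canvas Panel object] + [Frame Canvas object]
  take Canvas:  [Canvas object] + [Canvas Panel object] + [Canvas object]
  take Panel:  [object] + [Panel object] + [object]
  take object:  [object] + [object] + [object]
MRO: Clickable Dialog Button Widget Frame Canvas Panel object
dispatch is defined in: Canvas, Frame. First along the MRO is Frame.

Frame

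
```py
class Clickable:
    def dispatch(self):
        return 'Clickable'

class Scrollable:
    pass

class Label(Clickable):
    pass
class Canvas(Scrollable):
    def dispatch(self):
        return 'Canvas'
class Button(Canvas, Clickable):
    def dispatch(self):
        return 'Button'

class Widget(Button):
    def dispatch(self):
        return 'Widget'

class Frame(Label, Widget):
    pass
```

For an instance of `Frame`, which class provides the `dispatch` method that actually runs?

L[Frame] = Frame + merge(L[Label], L[Widget], [Label Widget])
  take Label:  [Label Clickable object] + [Widget Button Canvas Scrollable Clickable object] + [Label Widget]
  take Widget:  [Clickable object] + [Widget Button Canvas Scrollable Clickable object] + [Widget]
  take Button:  [Clickable object] + [Button Canvas Scrollable Clickable object]
  take Canvas:  [Clickable object] + [Canvas Scrollable Clickable object]
  take Scrollable:  [Clickable object] + [Scrollable Clickable object]
  take Clickable:  [Clickable object] + [Clickable object]
  take object:  [object] + [object]
MRO: Frame Label Widget Button Canvas Scrollable Clickable object
dispatch is defined in: Button, Canvas, Clickable, Widget. First along the MRO is Widget.

Widget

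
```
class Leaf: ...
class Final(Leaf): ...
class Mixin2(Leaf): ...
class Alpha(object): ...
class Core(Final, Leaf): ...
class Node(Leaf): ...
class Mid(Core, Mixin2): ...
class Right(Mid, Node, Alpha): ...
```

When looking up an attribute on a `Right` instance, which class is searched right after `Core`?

Final

L[Right] = Right + merge(L[Mid], L[Node], L[Alpha], [Mid Node Alpha])
  take Mid:  [Mid Core Final Mixin2 Leaf object] + [Node Leaf object] + [Alpha object] + [Mid Node Alpha]
  take Core:  [Core Final Mixin2 Leaf object] + [Node Leaf object] + [Alpha object] + [Node Alpha]
  take Final:  [Final Mixin2 Leaf object] + [Node Leaf object] + [Alpha object] + [Node Alpha]
  take Mixin2:  [Mixin2 Leaf object] + [Node Leaf object] + [Alpha object] + [Node Alpha]
  take Node:  [Leaf object] + [Node Leaf object] + [Alpha object] + [Node Alpha]
  take Leaf:  [Leaf object] + [Leaf object] + [Alpha object] + [Alpha]
  take Alpha:  [object] + [object] + [Alpha object] + [Alpha]
  take object:  [object] + [object] + [object]
MRO: Right Mid Core Final Mixin2 Node Leaf Alpha object
Core is at position 2; next is Final.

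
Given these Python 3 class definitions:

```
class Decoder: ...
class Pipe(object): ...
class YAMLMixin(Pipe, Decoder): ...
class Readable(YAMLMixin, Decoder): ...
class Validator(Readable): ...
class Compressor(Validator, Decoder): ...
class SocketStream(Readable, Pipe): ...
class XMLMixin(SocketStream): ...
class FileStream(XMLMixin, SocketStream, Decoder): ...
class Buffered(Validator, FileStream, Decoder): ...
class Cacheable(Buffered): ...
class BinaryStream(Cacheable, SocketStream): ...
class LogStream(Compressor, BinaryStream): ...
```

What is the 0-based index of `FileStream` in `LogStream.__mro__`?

6

L[LogStream] = LogStream + merge(L[Compressor], L[BinaryStream], [Compressor BinaryStream])
  take Compressor:  [Compressor Validator Readable YAMLMixin Pipe Decoder object] + [BinaryStream Cacheable Buffered Validator FileStream XMLMixin SocketStream Readable YAMLMixin Pipe Decoder object] + [Compressor BinaryStream]
  take BinaryStream:  [Validator Readable YAMLMixin Pipe Decoder object] + [BinaryStream Cacheable Buffered Validator FileStream XMLMixin SocketStream Readable YAMLMixin Pipe Decoder object] + [BinaryStream]
  take Cacheable:  [Validator Readable YAMLMixin Pipe Decoder object] + [Cacheable Buffered Validator FileStream XMLMixin SocketStream Readable YAMLMixin Pipe Decoder object]
  take Buffered:  [Validator Readable YAMLMixin Pipe Decoder object] + [Buffered Validator FileStream XMLMixin SocketStream Readable YAMLMixin Pipe Decoder object]
  take Validator:  [Validator Readable YAMLMixin Pipe Decoder object] + [Validator FileStream XMLMixin SocketStream Readable YAMLMixin Pipe Decoder object]
  take FileStream:  [Readable YAMLMixin Pipe Decoder object] + [FileStream XMLMixin SocketStream Readable YAMLMixin Pipe Decoder object]
  take XMLMixin:  [Readable YAMLMixin Pipe Decoder object] + [XMLMixin SocketStream Readable YAMLMixin Pipe Decoder object]
  take SocketStream:  [Readable YAMLMixin Pipe Decoder object] + [SocketStream Readable YAMLMixin Pipe Decoder object]
  take Readable:  [Readable YAMLMixin Pipe Decoder object] + [Readable YAMLMixin Pipe Decoder object]
  take YAMLMixin:  [YAMLMixin Pipe Decoder object] + [YAMLMixin Pipe Decoder object]
  take Pipe:  [Pipe Decoder object] + [Pipe Decoder object]
  take Decoder:  [Decoder object] + [Decoder object]
  take object:  [object] + [object]
MRO: LogStream Compressor BinaryStream Cacheable Buffered Validator FileStream XMLMixin SocketStream Readable YAMLMixin Pipe Decoder object
FileStream sits at index 6.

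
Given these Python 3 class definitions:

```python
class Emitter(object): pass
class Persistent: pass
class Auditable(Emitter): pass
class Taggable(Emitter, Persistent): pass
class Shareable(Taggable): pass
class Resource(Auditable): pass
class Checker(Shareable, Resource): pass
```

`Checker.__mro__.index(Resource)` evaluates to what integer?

L[Checker] = Checker + merge(L[Shareable], L[Resource], [Shareable Resource])
  take Shareable:  [Shareable Taggable Emitter Persistent object] + [Resource Auditable Emitter object] + [Shareable Resource]
  take Taggable:  [Taggable Emitter Persistent object] + [Resource Auditable Emitter object] + [Resource]
  take Resource:  [Emitter Persistent object] + [Resource Auditable Emitter object] + [Resource]
  take Auditable:  [Emitter Persistent object] + [Auditable Emitter object]
  take Emitter:  [Emitter Persistent object] + [Emitter object]
  take Persistent:  [Persistent object] + [object]
  take object:  [object] + [object]
MRO: Checker Shareable Taggable Resource Auditable Emitter Persistent object
Resource sits at index 3.

3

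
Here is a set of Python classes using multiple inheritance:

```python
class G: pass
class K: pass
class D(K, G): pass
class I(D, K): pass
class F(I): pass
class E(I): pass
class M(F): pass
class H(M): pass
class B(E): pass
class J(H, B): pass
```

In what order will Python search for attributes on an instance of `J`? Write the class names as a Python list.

[J, H, M, F, B, E, I, D, K, G, object]

L[J] = J + merge(L[H], L[B], [H B])
  take H:  [H M F I D K G object] + [B E I D K G object] + [H B]
  take M:  [M F I D K G object] + [B E I D K G object] + [B]
  take F:  [F I D K G object] + [B E I D K G object] + [B]
  take B:  [I D K G object] + [B E I D K G object] + [B]
  take E:  [I D K G object] + [E I D K G object]
  take I:  [I D K G object] + [I D K G object]
  take D:  [D K G object] + [D K G object]
  take K:  [K G object] + [K G object]
  take G:  [G object] + [G object]
  take object:  [object] + [object]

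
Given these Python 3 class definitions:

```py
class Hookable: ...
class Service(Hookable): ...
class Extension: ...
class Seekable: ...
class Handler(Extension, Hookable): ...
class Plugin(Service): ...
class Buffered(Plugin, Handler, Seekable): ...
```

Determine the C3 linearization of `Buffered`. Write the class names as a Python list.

[Buffered, Plugin, Service, Handler, Extension, Hookable, Seekable, object]

L[Buffered] = Buffered + merge(L[Plugin], L[Handler], L[Seekable], [Plugin Handler Seekable])
  take Plugin:  [Plugin Service Hookable object] + [Handler Extension Hookable object] + [Seekable object] + [Plugin Handler Seekable]
  take Service:  [Service Hookable object] + [Handler Extension Hookable object] + [Seekable object] + [Handler Seekable]
  take Handler:  [Hookable object] + [Handler Extension Hookable object] + [Seekable object] + [Handler Seekable]
  take Extension:  [Hookable object] + [Extension Hookable object] + [Seekable object] + [Seekable]
  take Hookable:  [Hookable object] + [Hookable object] + [Seekable object] + [Seekable]
  take Seekable:  [object] + [object] + [Seekable object] + [Seekable]
  take object:  [object] + [object] + [object]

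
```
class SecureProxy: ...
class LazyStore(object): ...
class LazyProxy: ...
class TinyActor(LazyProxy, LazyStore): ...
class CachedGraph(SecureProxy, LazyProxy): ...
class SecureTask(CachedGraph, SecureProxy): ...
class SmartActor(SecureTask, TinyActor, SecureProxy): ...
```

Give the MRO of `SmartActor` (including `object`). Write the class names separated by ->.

L[SmartActor] = SmartActor + merge(L[SecureTask], L[TinyActor], L[SecureProxy], [SecureTask TinyActor SecureProxy])
  take SecureTask:  [SecureTask CachedGraph SecureProxy LazyProxy object] + [TinyActor LazyProxy LazyStore object] + [SecureProxy object] + [SecureTask TinyActor SecureProxy]
  take CachedGraph:  [CachedGraph SecureProxy LazyProxy object] + [TinyActor LazyProxy LazyStore object] + [SecureProxy object] + [TinyActor SecureProxy]
  take TinyActor:  [SecureProxy LazyProxy object] + [TinyActor LazyProxy LazyStore object] + [SecureProxy object] + [TinyActor SecureProxy]
  take SecureProxy:  [SecureProxy LazyProxy object] + [LazyProxy LazyStore object] + [SecureProxy object] + [SecureProxy]
  take LazyProxy:  [LazyProxy object] + [LazyProxy LazyStore object] + [object]
  take LazyStore:  [object] + [LazyStore object] + [object]
  take object:  [object] + [object] + [object]

SmartActor -> SecureTask -> CachedGraph -> TinyActor -> SecureProxy -> LazyProxy -> LazyStore -> object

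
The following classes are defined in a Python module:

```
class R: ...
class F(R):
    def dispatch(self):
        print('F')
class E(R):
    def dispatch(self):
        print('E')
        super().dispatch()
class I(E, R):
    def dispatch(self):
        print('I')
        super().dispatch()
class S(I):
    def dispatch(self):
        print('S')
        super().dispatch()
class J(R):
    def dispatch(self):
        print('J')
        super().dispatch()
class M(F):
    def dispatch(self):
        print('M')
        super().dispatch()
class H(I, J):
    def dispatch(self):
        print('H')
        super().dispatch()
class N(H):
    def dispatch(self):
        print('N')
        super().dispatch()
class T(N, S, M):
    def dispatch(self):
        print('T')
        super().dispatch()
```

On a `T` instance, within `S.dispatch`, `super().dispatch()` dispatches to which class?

I

L[T] = T + merge(L[N], L[S], L[M], [N S M])
  take N:  [N H I E J R object] + [S I E R object] + [M F R object] + [N S M]
  take H:  [H I E J R object] + [S I E R object] + [M F R object] + [S M]
  take S:  [I E J R object] + [S I E R object] + [M F R object] + [S M]
  take I:  [I E J R object] + [I E R object] + [M F R object] + [M]
  take E:  [E J R object] + [E R object] + [M F R object] + [M]
  take J:  [J R object] + [R object] + [M F R object] + [M]
  take M:  [R object] + [R object] + [M F R object] + [M]
  take F:  [R object] + [R object] + [F R object]
  take R:  [R object] + [R object] + [R object]
  take object:  [object] + [object] + [object]
MRO: T N H S I E J M F R object
super() in S.dispatch on a T instance goes to the class after S in T's MRO: I.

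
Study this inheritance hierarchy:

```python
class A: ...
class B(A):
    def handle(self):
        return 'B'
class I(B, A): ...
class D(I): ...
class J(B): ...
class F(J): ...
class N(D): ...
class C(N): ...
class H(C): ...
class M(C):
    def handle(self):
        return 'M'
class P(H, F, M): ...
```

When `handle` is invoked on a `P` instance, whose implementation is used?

M

L[P] = P + merge(L[H], L[F], L[M], [H F M])
  take H:  [H C N D I B A object] + [F J B A object] + [M C N D I B A object] + [H F M]
  take F:  [C N D I B A object] + [F J B A object] + [M C N D I B A object] + [F M]
  take J:  [C N D I B A object] + [J B A object] + [M C N D I B A object] + [M]
  take M:  [C N D I B A object] + [B A object] + [M C N D I B A object] + [M]
  take C:  [C N D I B A object] + [B A object] + [C N D I B A object]
  take N:  [N D I B A object] + [B A object] + [N D I B A object]
  take D:  [D I B A object] + [B A object] + [D I B A object]
  take I:  [I B A object] + [B A object] + [I B A object]
  take B:  [B A object] + [B A object] + [B A object]
  take A:  [A object] + [A object] + [A object]
  take object:  [object] + [object] + [object]
MRO: P H F J M C N D I B A object
handle is defined in: B, M. First along the MRO is M.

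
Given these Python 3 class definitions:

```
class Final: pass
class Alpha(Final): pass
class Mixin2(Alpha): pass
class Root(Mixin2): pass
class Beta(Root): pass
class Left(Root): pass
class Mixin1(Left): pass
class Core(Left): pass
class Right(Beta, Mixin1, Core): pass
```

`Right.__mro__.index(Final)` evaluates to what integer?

L[Right] = Right + merge(L[Beta], L[Mixin1], L[Core], [Beta Mixin1 Core])
  take Beta:  [Beta Root Mixin2 Alpha Final object] + [Mixin1 Left Root Mixin2 Alpha Final object] + [Core Left Root Mixin2 Alpha Final object] + [Beta Mixin1 Core]
  take Mixin1:  [Root Mixin2 Alpha Final object] + [Mixin1 Left Root Mixin2 Alpha Final object] + [Core Left Root Mixin2 Alpha Final object] + [Mixin1 Core]
  take Core:  [Root Mixin2 Alpha Final object] + [Left Root Mixin2 Alpha Final object] + [Core Left Root Mixin2 Alpha Final object] + [Core]
  take Left:  [Root Mixin2 Alpha Final object] + [Left Root Mixin2 Alpha Final object] + [Left Root Mixin2 Alpha Final object]
  take Root:  [Root Mixin2 Alpha Final object] + [Root Mixin2 Alpha Final object] + [Root Mixin2 Alpha Final object]
  take Mixin2:  [Mixin2 Alpha Final object] + [Mixin2 Alpha Final object] + [Mixin2 Alpha Final object]
  take Alpha:  [Alpha Final object] + [Alpha Final object] + [Alpha Final object]
  take Final:  [Final object] + [Final object] + [Final object]
  take object:  [object] + [object] + [object]
MRO: Right Beta Mixin1 Core Left Root Mixin2 Alpha Final object
Final sits at index 8.

8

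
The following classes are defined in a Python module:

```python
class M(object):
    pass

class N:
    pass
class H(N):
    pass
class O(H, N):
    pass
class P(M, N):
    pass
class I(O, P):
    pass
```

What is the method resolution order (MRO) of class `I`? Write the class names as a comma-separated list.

I, O, H, P, M, N, object

L[I] = I + merge(L[O], L[P], [O P])
  take O:  [O H N object] + [P M N object] + [O P]
  take H:  [H N object] + [P M N object] + [P]
  take P:  [N object] + [P M N object] + [P]
  take M:  [N object] + [M N object]
  take N:  [N object] + [N object]
  take object:  [object] + [object]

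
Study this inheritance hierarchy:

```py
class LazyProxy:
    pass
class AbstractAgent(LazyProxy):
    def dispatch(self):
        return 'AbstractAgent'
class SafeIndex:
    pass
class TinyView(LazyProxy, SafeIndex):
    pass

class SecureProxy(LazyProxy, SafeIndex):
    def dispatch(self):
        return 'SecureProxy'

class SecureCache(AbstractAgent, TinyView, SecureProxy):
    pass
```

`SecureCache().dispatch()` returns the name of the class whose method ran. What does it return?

AbstractAgent

L[SecureCache] = SecureCache + merge(L[AbstractAgent], L[TinyView], L[SecureProxy], [AbstractAgent TinyView SecureProxy])
  take AbstractAgent:  [AbstractAgent LazyProxy object] + [TinyView LazyProxy SafeIndex object] + [SecureProxy LazyProxy SafeIndex object] + [AbstractAgent TinyView SecureProxy]
  take TinyView:  [LazyProxy object] + [TinyView LazyProxy SafeIndex object] + [SecureProxy LazyProxy SafeIndex object] + [TinyView SecureProxy]
  take SecureProxy:  [LazyProxy object] + [LazyProxy SafeIndex object] + [SecureProxy LazyProxy SafeIndex object] + [SecureProxy]
  take LazyProxy:  [LazyProxy object] + [LazyProxy SafeIndex object] + [LazyProxy SafeIndex object]
  take SafeIndex:  [object] + [SafeIndex object] + [SafeIndex object]
  take object:  [object] + [object] + [object]
MRO: SecureCache AbstractAgent TinyView SecureProxy LazyProxy SafeIndex object
dispatch is defined in: AbstractAgent, SecureProxy. First along the MRO is AbstractAgent.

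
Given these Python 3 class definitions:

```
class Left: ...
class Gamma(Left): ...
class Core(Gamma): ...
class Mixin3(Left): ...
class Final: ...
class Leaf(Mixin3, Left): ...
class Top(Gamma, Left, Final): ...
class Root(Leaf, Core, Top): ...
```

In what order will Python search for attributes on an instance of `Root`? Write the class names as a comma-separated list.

Root, Leaf, Mixin3, Core, Top, Gamma, Left, Final, object

L[Root] = Root + merge(L[Leaf], L[Core], L[Top], [Leaf Core Top])
  take Leaf:  [Leaf Mixin3 Left object] + [Core Gamma Left object] + [Top Gamma Left Final object] + [Leaf Core Top]
  take Mixin3:  [Mixin3 Left object] + [Core Gamma Left object] + [Top Gamma Left Final object] + [Core Top]
  take Core:  [Left object] + [Core Gamma Left object] + [Top Gamma Left Final object] + [Core Top]
  take Top:  [Left object] + [Gamma Left object] + [Top Gamma Left Final object] + [Top]
  take Gamma:  [Left object] + [Gamma Left object] + [Gamma Left Final object]
  take Left:  [Left object] + [Left object] + [Left Final object]
  take Final:  [object] + [object] + [Final object]
  take object:  [object] + [object] + [object]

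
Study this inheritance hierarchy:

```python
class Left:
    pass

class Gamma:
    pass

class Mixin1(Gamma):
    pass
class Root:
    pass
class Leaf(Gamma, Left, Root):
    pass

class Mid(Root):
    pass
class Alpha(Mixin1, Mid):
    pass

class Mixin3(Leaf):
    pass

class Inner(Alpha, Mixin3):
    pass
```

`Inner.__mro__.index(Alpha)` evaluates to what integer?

L[Inner] = Inner + merge(L[Alpha], L[Mixin3], [Alpha Mixin3])
  take Alpha:  [Alpha Mixin1 Gamma Mid Root object] + [Mixin3 Leaf Gamma Left Root object] + [Alpha Mixin3]
  take Mixin1:  [Mixin1 Gamma Mid Root object] + [Mixin3 Leaf Gamma Left Root object] + [Mixin3]
  take Mixin3:  [Gamma Mid Root object] + [Mixin3 Leaf Gamma Left Root object] + [Mixin3]
  take Leaf:  [Gamma Mid Root object] + [Leaf Gamma Left Root object]
  take Gamma:  [Gamma Mid Root object] + [Gamma Left Root object]
  take Mid:  [Mid Root object] + [Left Root object]
  take Left:  [Root object] + [Left Root object]
  take Root:  [Root object] + [Root object]
  take object:  [object] + [object]
MRO: Inner Alpha Mixin1 Mixin3 Leaf Gamma Mid Left Root object
Alpha sits at index 1.

1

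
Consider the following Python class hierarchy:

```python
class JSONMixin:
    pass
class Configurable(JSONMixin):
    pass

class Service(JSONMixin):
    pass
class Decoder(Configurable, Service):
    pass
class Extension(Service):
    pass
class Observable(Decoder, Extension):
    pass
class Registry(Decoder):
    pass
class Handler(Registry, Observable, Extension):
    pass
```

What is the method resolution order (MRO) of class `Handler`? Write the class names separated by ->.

Handler -> Registry -> Observable -> Decoder -> Configurable -> Extension -> Service -> JSONMixin -> object

L[Handler] = Handler + merge(L[Registry], L[Observable], L[Extension], [Registry Observable Extension])
  take Registry:  [Registry Decoder Configurable Service JSONMixin object] + [Observable Decoder Configurable Extension Service JSONMixin object] + [Extension Service JSONMixin object] + [Registry Observable Extension]
  take Observable:  [Decoder Configurable Service JSONMixin object] + [Observable Decoder Configurable Extension Service JSONMixin object] + [Extension Service JSONMixin object] + [Observable Extension]
  take Decoder:  [Decoder Configurable Service JSONMixin object] + [Decoder Configurable Extension Service JSONMixin object] + [Extension Service JSONMixin object] + [Extension]
  take Configurable:  [Configurable Service JSONMixin object] + [Configurable Extension Service JSONMixin object] + [Extension Service JSONMixin object] + [Extension]
  take Extension:  [Service JSONMixin object] + [Extension Service JSONMixin object] + [Extension Service JSONMixin object] + [Extension]
  take Service:  [Service JSONMixin object] + [Service JSONMixin object] + [Service JSONMixin object]
  take JSONMixin:  [JSONMixin object] + [JSONMixin object] + [JSONMixin object]
  take object:  [object] + [object] + [object]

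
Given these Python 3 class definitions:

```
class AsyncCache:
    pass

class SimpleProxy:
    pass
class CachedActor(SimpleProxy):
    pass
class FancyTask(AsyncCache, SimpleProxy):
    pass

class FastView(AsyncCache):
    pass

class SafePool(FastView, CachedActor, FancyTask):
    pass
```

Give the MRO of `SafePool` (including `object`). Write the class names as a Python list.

L[SafePool] = SafePool + merge(L[FastView], L[CachedActor], L[FancyTask], [FastView CachedActor FancyTask])
  take FastView:  [FastView AsyncCache object] + [CachedActor SimpleProxy object] + [FancyTask AsyncCache SimpleProxy object] + [FastView CachedActor FancyTask]
  take CachedActor:  [AsyncCache object] + [CachedActor SimpleProxy object] + [FancyTask AsyncCache SimpleProxy object] + [CachedActor FancyTask]
  take FancyTask:  [AsyncCache object] + [SimpleProxy object] + [FancyTask AsyncCache SimpleProxy object] + [FancyTask]
  take AsyncCache:  [AsyncCache object] + [SimpleProxy object] + [AsyncCache SimpleProxy object]
  take SimpleProxy:  [object] + [SimpleProxy object] + [SimpleProxy object]
  take object:  [object] + [object] + [object]

[SafePool, FastView, CachedActor, FancyTask, AsyncCache, SimpleProxy, object]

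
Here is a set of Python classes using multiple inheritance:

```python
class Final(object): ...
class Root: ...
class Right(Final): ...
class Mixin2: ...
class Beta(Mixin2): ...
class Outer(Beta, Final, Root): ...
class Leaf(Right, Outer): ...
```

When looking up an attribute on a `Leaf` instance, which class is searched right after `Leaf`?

Right

L[Leaf] = Leaf + merge(L[Right], L[Outer], [Right Outer])
  take Right:  [Right Final object] + [Outer Beta Mixin2 Final Root object] + [Right Outer]
  take Outer:  [Final object] + [Outer Beta Mixin2 Final Root object] + [Outer]
  take Beta:  [Final object] + [Beta Mixin2 Final Root object]
  take Mixin2:  [Final object] + [Mixin2 Final Root object]
  take Final:  [Final object] + [Final Root object]
  take Root:  [object] + [Root object]
  take object:  [object] + [object]
MRO: Leaf Right Outer Beta Mixin2 Final Root object
Leaf is at position 0; next is Right.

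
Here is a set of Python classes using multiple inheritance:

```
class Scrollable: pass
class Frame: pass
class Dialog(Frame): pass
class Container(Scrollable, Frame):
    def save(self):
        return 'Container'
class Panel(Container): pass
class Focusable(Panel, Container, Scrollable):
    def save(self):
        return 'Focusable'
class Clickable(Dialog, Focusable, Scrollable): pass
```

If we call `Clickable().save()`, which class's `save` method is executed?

Focusable

L[Clickable] = Clickable + merge(L[Dialog], L[Focusable], L[Scrollable], [Dialog Focusable Scrollable])
  take Dialog:  [Dialog Frame object] + [Focusable Panel Container Scrollable Frame object] + [Scrollable object] + [Dialog Focusable Scrollable]
  take Focusable:  [Frame object] + [Focusable Panel Container Scrollable Frame object] + [Scrollable object] + [Focusable Scrollable]
  take Panel:  [Frame object] + [Panel Container Scrollable Frame object] + [Scrollable object] + [Scrollable]
  take Container:  [Frame object] + [Container Scrollable Frame object] + [Scrollable object] + [Scrollable]
  take Scrollable:  [Frame object] + [Scrollable Frame object] + [Scrollable object] + [Scrollable]
  take Frame:  [Frame object] + [Frame object] + [object]
  take object:  [object] + [object] + [object]
MRO: Clickable Dialog Focusable Panel Container Scrollable Frame object
save is defined in: Container, Focusable. First along the MRO is Focusable.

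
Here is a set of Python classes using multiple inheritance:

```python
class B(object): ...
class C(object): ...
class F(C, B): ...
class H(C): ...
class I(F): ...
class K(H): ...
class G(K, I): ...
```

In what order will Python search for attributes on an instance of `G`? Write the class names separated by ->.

L[G] = G + merge(L[K], L[I], [K I])
  take K:  [K H C object] + [I F C B object] + [K I]
  take H:  [H C object] + [I F C B object] + [I]
  take I:  [C object] + [I F C B object] + [I]
  take F:  [C object] + [F C B object]
  take C:  [C object] + [C B object]
  take B:  [object] + [B object]
  take object:  [object] + [object]

G -> K -> H -> I -> F -> C -> B -> object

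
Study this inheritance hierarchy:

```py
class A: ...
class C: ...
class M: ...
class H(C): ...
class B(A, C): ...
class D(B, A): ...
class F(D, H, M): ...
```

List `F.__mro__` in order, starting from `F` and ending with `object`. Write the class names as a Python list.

L[F] = F + merge(L[D], L[H], L[M], [D H M])
  take D:  [D B A C object] + [H C object] + [M object] + [D H M]
  take B:  [B A C object] + [H C object] + [M object] + [H M]
  take A:  [A C object] + [H C object] + [M object] + [H M]
  take H:  [C object] + [H C object] + [M object] + [H M]
  take C:  [C object] + [C object] + [M object] + [M]
  take M:  [object] + [object] + [M object] + [M]
  take object:  [object] + [object] + [object]

[F, D, B, A, H, C, M, object]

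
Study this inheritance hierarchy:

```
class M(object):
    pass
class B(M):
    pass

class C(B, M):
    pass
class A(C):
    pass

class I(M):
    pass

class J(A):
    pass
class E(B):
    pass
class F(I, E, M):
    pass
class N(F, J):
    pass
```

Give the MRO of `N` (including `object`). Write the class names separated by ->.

N -> F -> I -> E -> J -> A -> C -> B -> M -> object

L[N] = N + merge(L[F], L[J], [F J])
  take F:  [F I E B M object] + [J A C B M object] + [F J]
  take I:  [I E B M object] + [J A C B M object] + [J]
  take E:  [E B M object] + [J A C B M object] + [J]
  take J:  [B M object] + [J A C B M object] + [J]
  take A:  [B M object] + [A C B M object]
  take C:  [B M object] + [C B M object]
  take B:  [B M object] + [B M object]
  take M:  [M object] + [M object]
  take object:  [object] + [object]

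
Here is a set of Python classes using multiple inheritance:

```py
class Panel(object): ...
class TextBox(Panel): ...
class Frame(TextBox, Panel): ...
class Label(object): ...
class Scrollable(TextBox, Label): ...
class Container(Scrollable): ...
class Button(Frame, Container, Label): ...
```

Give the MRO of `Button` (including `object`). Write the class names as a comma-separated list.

Button, Frame, Container, Scrollable, TextBox, Panel, Label, object

L[Button] = Button + merge(L[Frame], L[Container], L[Label], [Frame Container Label])
  take Frame:  [Frame TextBox Panel object] + [Container Scrollable TextBox Panel Label object] + [Label object] + [Frame Container Label]
  take Container:  [TextBox Panel object] + [Container Scrollable TextBox Panel Label object] + [Label object] + [Container Label]
  take Scrollable:  [TextBox Panel object] + [Scrollable TextBox Panel Label object] + [Label object] + [Label]
  take TextBox:  [TextBox Panel object] + [TextBox Panel Label object] + [Label object] + [Label]
  take Panel:  [Panel object] + [Panel Label object] + [Label object] + [Label]
  take Label:  [object] + [Label object] + [Label object] + [Label]
  take object:  [object] + [object] + [object]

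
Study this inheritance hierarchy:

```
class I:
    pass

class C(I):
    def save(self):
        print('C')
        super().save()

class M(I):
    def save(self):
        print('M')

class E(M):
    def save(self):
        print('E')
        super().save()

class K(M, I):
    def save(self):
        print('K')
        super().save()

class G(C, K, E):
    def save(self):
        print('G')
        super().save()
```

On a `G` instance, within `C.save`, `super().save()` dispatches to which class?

L[G] = G + merge(L[C], L[K], L[E], [C K E])
  take C:  [C I object] + [K M I object] + [E M I object] + [C K E]
  take K:  [I object] + [K M I object] + [E M I object] + [K E]
  take E:  [I object] + [M I object] + [E M I object] + [E]
  take M:  [I object] + [M I object] + [M I object]
  take I:  [I object] + [I object] + [I object]
  take object:  [object] + [object] + [object]
MRO: G C K E M I object
super() in C.save on a G instance goes to the class after C in G's MRO: K.

K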